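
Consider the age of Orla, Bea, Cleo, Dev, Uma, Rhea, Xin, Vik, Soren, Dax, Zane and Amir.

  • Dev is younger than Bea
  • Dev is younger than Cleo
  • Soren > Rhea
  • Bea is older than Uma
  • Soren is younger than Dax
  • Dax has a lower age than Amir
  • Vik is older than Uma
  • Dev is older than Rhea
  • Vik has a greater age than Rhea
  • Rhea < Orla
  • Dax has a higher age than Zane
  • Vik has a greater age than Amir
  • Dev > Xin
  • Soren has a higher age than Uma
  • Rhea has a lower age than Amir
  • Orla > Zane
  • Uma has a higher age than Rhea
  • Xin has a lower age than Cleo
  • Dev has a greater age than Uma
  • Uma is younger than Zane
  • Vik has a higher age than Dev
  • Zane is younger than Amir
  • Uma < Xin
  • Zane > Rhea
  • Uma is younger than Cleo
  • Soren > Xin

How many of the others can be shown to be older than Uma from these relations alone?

The elements the relations force above Uma are Xin, Zane, Dev, Cleo, Soren, Dax, Orla, Amir, Vik, Bea — no chain reaches any other.
That is 10.

10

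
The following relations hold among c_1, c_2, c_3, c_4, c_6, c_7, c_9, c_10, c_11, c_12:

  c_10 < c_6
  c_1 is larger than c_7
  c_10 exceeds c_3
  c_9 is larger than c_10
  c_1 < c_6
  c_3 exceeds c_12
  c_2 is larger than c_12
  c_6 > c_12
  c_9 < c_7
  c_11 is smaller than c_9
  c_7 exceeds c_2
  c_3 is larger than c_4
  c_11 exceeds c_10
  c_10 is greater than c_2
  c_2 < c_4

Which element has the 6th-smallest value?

c_11

The consecutive relations fix a unique order: c_12 < c_2 < c_4 < c_3 < c_10 < c_11 < c_9 < c_7 < c_1 < c_6.
Counting 6 from the smallest end gives c_11.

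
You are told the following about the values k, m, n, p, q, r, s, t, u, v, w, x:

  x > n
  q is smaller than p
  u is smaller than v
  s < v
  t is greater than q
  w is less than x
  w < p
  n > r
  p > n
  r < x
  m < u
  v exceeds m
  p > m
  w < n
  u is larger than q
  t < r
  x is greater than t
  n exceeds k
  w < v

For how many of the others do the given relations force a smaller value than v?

5

The elements the relations force below v are w, q, m, s, u — no chain reaches any other.
That is 5.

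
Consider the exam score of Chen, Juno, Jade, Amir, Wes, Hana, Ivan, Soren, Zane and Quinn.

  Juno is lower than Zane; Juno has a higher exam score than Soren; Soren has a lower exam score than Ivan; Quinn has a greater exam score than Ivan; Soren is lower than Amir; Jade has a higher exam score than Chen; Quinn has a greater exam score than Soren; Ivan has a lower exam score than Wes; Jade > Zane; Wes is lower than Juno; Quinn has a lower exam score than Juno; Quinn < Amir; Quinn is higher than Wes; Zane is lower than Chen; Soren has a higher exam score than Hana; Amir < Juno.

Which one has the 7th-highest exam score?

Wes

Piecing the relations together gives one ordering: Hana < Soren < Ivan < Wes < Quinn < Amir < Juno < Zane < Chen < Jade.
The 7th largest is Wes.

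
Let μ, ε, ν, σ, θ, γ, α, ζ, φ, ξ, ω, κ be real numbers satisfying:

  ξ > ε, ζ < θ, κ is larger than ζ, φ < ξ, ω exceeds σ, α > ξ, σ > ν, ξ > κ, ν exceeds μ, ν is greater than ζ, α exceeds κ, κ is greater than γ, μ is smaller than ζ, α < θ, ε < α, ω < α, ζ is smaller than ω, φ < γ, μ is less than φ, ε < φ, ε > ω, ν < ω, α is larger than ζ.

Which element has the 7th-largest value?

Piecing the relations together gives one ordering: μ < ζ < ν < σ < ω < ε < φ < γ < κ < ξ < α < θ.
Counting 7 from the largest end gives ε.

ε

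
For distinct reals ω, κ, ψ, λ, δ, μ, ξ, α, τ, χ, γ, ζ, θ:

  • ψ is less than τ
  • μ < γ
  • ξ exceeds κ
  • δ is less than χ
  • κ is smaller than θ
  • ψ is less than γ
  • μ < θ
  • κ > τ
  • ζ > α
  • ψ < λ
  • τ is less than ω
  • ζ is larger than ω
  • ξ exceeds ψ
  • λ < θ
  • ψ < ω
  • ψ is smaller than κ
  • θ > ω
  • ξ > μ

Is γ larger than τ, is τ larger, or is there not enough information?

Following every chain through τ: above τ we get ω, κ, θ, ζ, ξ; below τ we get ψ.
γ is not reached, and no chain runs the other way from γ to τ.
So the given relations leave the order of τ and γ undetermined.

undetermined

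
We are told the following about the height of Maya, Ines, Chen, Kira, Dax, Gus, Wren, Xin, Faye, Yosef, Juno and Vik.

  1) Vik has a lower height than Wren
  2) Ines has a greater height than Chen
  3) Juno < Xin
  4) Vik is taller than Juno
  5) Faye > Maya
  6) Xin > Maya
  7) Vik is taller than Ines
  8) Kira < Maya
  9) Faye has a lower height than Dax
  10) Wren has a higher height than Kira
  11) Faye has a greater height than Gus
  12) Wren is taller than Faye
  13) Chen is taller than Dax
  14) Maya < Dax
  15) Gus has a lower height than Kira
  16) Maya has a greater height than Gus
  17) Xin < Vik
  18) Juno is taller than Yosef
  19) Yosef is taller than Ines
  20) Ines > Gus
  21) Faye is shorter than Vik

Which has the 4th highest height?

Piecing the relations together gives one ordering: Gus < Kira < Maya < Faye < Dax < Chen < Ines < Yosef < Juno < Xin < Vik < Wren.
Counting 4 from the largest end gives Juno.

Juno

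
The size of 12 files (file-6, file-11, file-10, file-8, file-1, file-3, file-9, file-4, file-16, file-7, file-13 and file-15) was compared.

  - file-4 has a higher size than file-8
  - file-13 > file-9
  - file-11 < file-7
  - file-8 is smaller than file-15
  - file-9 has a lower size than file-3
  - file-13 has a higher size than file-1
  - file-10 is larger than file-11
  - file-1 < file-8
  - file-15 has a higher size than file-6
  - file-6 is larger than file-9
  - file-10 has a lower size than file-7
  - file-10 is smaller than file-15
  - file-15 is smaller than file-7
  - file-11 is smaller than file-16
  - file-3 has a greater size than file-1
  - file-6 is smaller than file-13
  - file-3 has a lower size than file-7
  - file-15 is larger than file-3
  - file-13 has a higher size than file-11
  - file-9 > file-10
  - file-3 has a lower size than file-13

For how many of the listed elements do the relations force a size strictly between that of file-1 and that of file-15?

Chaining upward from file-1 reaches: file-8, file-3, file-13, file-7, file-4.
Chaining downward from file-15 reaches: file-11, file-10, file-8, file-9, file-6, file-3.
Strictly between file-1 and file-15 are those in both lists: file-8, file-3 — 2 elements.

2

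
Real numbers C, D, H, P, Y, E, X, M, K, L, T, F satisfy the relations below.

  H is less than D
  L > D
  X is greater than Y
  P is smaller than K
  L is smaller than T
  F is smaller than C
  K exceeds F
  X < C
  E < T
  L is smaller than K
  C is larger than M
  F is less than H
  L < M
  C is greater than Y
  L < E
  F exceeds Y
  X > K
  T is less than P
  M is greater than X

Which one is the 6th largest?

Piecing the relations together gives one ordering: Y < F < H < D < L < E < T < P < K < X < M < C.
The 6th largest is T.

T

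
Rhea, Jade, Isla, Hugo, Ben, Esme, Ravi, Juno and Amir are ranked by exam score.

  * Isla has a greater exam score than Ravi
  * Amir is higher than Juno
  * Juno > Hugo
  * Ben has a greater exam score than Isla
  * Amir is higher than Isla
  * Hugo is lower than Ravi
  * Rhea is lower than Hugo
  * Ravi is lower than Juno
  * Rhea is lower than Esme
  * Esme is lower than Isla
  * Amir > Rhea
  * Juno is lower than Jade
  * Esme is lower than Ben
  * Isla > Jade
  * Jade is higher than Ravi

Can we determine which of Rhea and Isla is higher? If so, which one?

Following the relations from Rhea: Rhea < Hugo < Juno < Jade < Isla.
So Isla is higher.

Isla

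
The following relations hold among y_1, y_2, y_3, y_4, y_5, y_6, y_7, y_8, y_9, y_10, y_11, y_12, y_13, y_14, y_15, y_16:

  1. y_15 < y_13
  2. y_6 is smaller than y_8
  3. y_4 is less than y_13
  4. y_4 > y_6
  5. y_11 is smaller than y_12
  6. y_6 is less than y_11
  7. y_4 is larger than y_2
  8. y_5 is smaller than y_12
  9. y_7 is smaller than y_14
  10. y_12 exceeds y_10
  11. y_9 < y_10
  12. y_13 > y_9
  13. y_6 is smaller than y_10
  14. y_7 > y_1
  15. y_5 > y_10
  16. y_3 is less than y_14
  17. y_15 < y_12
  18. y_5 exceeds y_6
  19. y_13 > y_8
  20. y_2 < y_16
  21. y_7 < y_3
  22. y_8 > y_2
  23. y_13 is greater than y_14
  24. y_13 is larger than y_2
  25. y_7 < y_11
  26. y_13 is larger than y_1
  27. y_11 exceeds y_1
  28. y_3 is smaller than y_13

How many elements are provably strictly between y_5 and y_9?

1

The relations place y_9 below y_5. An element lies strictly between them when it is forced above y_9 and also forced below y_5.
Above y_9: {y_10, y_13, y_12}. Below y_5: {y_6, y_10}.
Intersection: {y_10} — 1.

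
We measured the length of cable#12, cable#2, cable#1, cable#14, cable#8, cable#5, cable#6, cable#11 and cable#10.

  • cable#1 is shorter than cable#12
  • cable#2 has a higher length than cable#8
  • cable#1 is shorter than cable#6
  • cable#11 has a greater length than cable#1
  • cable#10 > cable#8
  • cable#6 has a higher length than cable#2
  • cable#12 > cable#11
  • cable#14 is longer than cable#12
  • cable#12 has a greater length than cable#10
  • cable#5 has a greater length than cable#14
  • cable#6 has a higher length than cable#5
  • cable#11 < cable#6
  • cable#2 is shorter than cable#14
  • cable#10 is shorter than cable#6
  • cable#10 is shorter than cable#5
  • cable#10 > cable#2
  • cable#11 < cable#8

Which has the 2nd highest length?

cable#5

The consecutive relations fix a unique order: cable#1 < cable#11 < cable#8 < cable#2 < cable#10 < cable#12 < cable#14 < cable#5 < cable#6.
The 2nd largest is cable#5.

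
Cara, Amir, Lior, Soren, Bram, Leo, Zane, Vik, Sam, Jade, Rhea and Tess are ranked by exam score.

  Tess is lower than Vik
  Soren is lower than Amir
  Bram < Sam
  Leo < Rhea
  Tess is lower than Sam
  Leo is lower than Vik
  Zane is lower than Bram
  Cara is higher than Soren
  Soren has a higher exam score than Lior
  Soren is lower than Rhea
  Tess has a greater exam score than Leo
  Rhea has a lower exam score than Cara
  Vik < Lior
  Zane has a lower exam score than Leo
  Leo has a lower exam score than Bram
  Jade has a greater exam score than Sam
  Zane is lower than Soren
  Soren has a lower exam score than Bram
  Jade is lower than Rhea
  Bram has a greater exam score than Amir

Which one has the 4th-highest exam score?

Sam

Piecing the relations together gives one ordering: Zane < Leo < Tess < Vik < Lior < Soren < Amir < Bram < Sam < Jade < Rhea < Cara.
The 4th largest is Sam.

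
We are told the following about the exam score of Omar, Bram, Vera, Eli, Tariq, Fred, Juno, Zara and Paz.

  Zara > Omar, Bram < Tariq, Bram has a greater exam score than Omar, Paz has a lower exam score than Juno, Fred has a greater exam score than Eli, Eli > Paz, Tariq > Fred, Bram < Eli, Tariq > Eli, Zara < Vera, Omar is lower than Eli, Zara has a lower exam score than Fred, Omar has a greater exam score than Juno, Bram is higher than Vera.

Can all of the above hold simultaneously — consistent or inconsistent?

consistent

The single ordering Paz < Juno < Omar < Zara < Vera < Bram < Eli < Fred < Tariq satisfies every listed relation, so no contradiction arises.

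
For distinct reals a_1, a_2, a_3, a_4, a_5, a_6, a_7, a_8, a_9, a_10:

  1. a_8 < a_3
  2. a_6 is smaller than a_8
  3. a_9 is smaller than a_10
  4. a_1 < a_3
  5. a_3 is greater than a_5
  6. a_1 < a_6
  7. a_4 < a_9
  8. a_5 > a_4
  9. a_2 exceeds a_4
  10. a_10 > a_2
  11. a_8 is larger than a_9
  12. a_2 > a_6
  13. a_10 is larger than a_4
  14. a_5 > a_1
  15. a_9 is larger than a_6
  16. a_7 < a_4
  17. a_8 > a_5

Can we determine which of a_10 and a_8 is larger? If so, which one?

undetermined

Following every chain through a_8: above a_8 we get a_3; below a_8 we get a_1, a_7, a_4, a_6, a_9, a_5.
a_10 is not reached, and no chain runs the other way from a_10 to a_8.
So the given relations leave the order of a_8 and a_10 undetermined.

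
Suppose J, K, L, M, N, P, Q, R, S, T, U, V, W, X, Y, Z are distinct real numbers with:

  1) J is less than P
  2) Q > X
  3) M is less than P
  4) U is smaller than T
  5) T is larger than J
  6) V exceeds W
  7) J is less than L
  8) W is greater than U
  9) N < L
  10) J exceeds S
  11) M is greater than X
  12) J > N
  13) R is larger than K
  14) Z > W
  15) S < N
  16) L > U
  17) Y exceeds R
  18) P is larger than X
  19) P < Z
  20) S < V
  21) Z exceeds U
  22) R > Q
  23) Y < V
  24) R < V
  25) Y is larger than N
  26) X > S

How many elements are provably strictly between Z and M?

The relations place M below Z. An element lies strictly between them when it is forced above M and also forced below Z.
Above M: {P}. Below Z: {S, U, X, W, N, J, P}.
Intersection: {P} — 1.

1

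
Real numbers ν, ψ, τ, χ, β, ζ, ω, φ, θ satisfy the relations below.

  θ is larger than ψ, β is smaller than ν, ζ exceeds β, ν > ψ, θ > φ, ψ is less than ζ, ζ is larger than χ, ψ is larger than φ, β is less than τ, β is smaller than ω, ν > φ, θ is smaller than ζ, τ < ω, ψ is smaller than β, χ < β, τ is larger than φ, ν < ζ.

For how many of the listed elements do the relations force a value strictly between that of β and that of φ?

Chaining upward from φ reaches: ψ, θ, ν, τ, ω, ζ.
Chaining downward from β reaches: ψ, χ.
Strictly between φ and β are those in both lists: ψ — 1 element.

1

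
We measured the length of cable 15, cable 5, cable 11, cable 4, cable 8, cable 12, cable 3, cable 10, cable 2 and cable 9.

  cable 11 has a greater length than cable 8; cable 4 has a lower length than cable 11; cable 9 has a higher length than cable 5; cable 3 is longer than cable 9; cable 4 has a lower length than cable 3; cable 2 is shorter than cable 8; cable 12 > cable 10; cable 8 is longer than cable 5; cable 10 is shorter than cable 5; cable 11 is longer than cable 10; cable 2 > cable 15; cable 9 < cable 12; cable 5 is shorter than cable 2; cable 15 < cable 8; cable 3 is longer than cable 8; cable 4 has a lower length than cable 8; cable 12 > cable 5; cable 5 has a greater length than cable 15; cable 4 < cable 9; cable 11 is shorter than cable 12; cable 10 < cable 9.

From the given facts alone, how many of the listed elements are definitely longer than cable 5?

6

Directly above cable 5: cable 2, cable 8, cable 9, cable 12.
One step further: cable 11, cable 3 (6 so far).
No other element is forced above cable 5 by the given relations, so the count is 6.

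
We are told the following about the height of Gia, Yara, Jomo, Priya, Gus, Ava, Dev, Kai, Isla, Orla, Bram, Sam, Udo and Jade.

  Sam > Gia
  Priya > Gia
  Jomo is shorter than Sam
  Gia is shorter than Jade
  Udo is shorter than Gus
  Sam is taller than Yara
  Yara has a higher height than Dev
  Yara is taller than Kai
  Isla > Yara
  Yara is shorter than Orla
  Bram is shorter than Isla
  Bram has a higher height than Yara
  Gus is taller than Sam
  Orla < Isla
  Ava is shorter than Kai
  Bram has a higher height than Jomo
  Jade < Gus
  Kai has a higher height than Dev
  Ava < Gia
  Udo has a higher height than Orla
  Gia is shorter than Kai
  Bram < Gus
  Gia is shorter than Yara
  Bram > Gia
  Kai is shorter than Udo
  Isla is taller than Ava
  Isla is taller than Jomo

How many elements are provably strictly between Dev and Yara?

The relations place Dev below Yara. An element lies strictly between them when it is forced above Dev and also forced below Yara.
Above Dev: {Kai, Orla, Udo, Bram, Sam, Isla, Gus}. Below Yara: {Ava, Gia, Kai}.
Intersection: {Kai} — 1.

1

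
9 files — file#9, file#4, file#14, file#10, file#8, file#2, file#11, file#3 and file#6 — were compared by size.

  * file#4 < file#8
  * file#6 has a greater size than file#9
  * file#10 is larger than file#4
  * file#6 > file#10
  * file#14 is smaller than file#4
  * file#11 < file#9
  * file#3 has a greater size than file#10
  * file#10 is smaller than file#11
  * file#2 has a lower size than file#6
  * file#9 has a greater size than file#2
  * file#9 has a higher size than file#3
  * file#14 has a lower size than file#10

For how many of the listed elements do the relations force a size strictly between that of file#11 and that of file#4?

1

Chaining upward from file#4 reaches: file#10, file#3, file#9, file#8, file#6.
Chaining downward from file#11 reaches: file#14, file#10.
Strictly between file#4 and file#11 are those in both lists: file#10 — 1 element.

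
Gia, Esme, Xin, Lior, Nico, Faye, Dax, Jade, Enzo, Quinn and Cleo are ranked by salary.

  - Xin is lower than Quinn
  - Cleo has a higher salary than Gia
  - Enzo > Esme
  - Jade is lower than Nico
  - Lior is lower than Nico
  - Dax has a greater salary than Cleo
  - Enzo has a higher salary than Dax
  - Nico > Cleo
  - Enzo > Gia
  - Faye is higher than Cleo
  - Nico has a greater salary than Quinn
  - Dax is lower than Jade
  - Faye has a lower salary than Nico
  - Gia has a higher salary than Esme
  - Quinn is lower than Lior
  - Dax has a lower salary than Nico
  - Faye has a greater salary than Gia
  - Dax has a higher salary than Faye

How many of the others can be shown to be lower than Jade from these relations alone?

Directly below Jade: Dax.
One step further: Cleo, Faye (3 so far).
One step further: Gia (4 so far).
One step further: Esme (5 so far).
Nothing else is reachable below Jade; 5 in all.

5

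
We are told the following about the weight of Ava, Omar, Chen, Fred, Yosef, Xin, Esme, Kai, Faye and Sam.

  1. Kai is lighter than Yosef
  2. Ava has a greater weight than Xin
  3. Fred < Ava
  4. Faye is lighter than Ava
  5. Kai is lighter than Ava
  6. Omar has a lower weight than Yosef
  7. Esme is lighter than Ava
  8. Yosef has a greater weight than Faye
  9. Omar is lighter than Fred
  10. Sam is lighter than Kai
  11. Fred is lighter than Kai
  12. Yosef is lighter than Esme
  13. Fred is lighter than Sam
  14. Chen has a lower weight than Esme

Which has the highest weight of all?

Ava

Omar is not greatest since Omar < Yosef; Chen is not greatest since Chen < Esme; Fred is not greatest since Fred < Ava; Sam is not greatest since Sam < Kai; Faye is not greatest since Faye < Ava; Kai is not greatest since Kai < Yosef; Yosef is not greatest since Yosef < Esme; Esme is not greatest since Esme < Ava; Xin is not greatest since Xin < Ava.
Only Ava has nothing above it, so Ava is the highest weight.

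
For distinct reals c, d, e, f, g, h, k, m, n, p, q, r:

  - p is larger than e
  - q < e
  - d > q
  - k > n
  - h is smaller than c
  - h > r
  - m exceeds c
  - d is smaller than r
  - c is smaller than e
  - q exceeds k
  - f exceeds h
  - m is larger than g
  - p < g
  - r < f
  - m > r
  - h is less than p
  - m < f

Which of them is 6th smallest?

Piecing the relations together gives one ordering: n < k < q < d < r < h < c < e < p < g < m < f.
The 6th smallest is h.

h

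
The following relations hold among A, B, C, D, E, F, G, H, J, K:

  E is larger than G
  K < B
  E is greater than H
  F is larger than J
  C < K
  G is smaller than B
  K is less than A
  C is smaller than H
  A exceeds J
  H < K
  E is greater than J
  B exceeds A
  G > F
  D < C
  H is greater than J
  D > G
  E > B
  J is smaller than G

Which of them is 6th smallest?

Chaining the given pairs: J < F < G < D < C < H < K < A < B < E.
Counting 6 from the smallest end gives H.

H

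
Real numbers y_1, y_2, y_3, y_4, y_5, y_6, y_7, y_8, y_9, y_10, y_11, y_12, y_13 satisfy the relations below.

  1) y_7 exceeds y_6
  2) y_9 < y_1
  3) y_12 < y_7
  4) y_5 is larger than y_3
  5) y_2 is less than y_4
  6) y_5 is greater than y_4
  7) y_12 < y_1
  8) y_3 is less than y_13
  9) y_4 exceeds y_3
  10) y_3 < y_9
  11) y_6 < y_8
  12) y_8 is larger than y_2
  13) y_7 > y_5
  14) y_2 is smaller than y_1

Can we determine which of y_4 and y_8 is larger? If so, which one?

Following every chain through y_4: above y_4 we get y_5, y_7; below y_4 we get y_3, y_2.
y_8 is not reached, and no chain runs the other way from y_8 to y_4.
So the given relations leave the order of y_4 and y_8 undetermined.

undetermined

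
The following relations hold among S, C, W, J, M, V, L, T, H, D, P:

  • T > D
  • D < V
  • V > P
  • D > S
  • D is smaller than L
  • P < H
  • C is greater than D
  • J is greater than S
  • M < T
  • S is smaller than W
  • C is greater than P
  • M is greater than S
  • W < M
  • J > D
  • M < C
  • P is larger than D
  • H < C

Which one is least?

Chaining upward from S: directly above it, W, D, J, M; then P, V, L, T, C; then H.
That covers every other element, and nothing is given below S, so S is the least.

S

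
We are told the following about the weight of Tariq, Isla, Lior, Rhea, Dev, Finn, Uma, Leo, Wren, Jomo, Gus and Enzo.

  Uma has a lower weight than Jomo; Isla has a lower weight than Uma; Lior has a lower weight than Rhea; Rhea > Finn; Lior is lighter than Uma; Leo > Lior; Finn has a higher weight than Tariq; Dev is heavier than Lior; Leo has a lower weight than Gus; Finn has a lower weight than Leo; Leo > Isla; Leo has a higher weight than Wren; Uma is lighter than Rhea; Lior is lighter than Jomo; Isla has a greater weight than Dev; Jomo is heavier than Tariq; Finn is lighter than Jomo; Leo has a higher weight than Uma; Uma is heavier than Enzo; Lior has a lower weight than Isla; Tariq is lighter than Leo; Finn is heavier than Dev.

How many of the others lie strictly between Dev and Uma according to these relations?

The relations place Dev below Uma. An element lies strictly between them when it is forced above Dev and also forced below Uma.
Above Dev: {Finn, Isla, Leo, Jomo, Rhea, Gus}. Below Uma: {Lior, Enzo, Isla}.
Intersection: {Isla} — 1.

1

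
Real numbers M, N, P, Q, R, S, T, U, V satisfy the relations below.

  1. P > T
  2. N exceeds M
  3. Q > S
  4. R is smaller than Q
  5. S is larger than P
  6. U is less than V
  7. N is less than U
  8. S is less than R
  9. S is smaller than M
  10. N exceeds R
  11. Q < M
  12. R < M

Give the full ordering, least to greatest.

T < P < S < R < Q < M < N < U < V

Nothing is placed below T, so it is least; from there T < P; P < S; S < R; R < Q; Q < M; M < N; N < U; U < V, each given directly.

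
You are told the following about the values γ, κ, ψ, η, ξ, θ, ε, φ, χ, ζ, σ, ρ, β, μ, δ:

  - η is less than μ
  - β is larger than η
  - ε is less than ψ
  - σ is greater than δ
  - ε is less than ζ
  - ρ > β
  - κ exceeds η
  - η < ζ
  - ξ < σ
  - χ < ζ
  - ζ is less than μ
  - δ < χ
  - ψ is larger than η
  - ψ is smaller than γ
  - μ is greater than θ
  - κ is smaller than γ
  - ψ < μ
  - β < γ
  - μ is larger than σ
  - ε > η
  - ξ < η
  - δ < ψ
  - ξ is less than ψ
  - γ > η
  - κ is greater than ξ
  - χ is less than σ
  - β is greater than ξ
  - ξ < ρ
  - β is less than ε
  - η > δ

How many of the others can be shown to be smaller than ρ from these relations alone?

Directly below ρ: ξ, β.
One step further: η (3 so far).
One step further: δ (4 so far).
Nothing else is reachable below ρ; 4 in all.

4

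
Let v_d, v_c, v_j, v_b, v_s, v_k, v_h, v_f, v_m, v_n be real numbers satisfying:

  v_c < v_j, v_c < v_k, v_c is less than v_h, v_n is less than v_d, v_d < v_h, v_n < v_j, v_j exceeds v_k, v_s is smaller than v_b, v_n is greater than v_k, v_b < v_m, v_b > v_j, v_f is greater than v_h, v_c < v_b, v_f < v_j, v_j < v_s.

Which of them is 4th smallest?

v_d

Chaining the given pairs: v_c < v_k < v_n < v_d < v_h < v_f < v_j < v_s < v_b < v_m.
Counting 4 from the smallest end gives v_d.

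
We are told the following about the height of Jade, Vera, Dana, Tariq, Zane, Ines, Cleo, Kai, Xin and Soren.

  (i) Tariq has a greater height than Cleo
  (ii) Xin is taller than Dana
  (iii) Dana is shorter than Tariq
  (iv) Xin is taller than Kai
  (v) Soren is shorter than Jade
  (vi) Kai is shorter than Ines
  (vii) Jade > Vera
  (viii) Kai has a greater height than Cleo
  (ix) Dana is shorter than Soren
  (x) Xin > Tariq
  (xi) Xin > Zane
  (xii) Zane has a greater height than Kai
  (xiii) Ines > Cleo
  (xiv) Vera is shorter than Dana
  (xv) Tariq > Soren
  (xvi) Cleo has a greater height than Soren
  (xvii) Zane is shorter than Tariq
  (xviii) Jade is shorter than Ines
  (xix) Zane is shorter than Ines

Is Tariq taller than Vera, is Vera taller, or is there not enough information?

Vera < Dana and Dana < Soren give Vera < Soren.
Then Soren < Cleo extends the chain to Cleo.
With Cleo < Kai: Vera < Dana < Soren < Cleo < Kai.
Then Kai < Zane extends the chain to Zane.
With Zane < Tariq: Vera < Dana < Soren < Cleo < Kai < Zane < Tariq.
So Tariq is taller.

Tariq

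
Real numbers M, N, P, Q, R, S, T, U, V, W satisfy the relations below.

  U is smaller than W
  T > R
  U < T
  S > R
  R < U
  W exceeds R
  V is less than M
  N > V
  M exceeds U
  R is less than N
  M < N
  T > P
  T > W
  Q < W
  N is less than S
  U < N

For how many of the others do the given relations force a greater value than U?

5

The elements the relations force above U are M, N, S, W, T — no chain reaches any other.
That is 5.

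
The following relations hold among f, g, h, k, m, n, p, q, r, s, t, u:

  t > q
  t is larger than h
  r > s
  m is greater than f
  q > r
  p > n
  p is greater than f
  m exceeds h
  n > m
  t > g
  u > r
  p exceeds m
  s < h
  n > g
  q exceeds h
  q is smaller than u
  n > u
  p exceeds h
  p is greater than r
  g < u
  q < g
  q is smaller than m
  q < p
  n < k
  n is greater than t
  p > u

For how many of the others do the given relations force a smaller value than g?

Directly below g: q.
One step further: h, r (3 so far).
One step further: s (4 so far).
No other element is forced below g by the given relations, so the count is 4.

4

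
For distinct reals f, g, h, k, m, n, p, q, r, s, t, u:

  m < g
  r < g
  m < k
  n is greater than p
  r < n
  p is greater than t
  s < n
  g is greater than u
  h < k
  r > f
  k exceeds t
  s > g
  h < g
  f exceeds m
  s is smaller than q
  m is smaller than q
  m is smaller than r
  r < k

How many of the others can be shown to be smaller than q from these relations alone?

7

Directly below q: m, s.
One step further: g (3 so far).
One step further: h, u, r (6 so far).
One step further: f (7 so far).
No other element is forced below q by the given relations, so the count is 7.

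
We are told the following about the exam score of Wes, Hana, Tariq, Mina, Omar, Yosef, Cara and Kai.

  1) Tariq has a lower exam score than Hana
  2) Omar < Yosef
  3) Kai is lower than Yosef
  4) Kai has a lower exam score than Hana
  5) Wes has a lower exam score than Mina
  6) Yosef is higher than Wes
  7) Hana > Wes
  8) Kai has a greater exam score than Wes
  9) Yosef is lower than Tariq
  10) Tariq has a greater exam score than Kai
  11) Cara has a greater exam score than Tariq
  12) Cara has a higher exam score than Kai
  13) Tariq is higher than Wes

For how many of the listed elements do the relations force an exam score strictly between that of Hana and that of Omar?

Chaining upward from Omar reaches: Yosef, Tariq, Cara.
Chaining downward from Hana reaches: Wes, Kai, Yosef, Tariq.
Strictly between Omar and Hana are those in both lists: Yosef, Tariq — 2 elements.

2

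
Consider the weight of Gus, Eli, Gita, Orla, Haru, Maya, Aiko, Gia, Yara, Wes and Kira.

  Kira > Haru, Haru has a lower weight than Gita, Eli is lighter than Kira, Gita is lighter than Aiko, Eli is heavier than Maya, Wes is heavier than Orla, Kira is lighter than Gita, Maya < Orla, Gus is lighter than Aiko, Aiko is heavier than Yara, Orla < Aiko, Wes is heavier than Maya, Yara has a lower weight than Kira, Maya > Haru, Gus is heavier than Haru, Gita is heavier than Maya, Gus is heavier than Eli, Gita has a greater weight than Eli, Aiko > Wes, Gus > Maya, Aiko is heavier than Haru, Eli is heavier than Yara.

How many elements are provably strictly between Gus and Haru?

Chaining upward from Haru reaches: Maya, Orla, Wes, Eli, Kira, Gita, Aiko.
Chaining downward from Gus reaches: Maya, Yara, Eli.
Strictly between Haru and Gus are those in both lists: Maya, Eli — 2 elements.

2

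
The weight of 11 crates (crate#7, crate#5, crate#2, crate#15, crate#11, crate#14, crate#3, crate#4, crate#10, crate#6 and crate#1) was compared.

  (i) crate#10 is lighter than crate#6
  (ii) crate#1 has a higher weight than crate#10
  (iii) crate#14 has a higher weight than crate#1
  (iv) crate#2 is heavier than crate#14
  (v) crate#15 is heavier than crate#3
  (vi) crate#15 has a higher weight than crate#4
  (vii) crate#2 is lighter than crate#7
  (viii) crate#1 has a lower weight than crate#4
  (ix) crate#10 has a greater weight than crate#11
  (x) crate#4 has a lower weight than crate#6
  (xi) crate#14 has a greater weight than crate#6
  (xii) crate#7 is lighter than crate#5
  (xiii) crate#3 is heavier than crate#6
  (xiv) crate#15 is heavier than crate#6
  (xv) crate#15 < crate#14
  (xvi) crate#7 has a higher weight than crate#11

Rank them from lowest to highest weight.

crate#11 < crate#10 < crate#1 < crate#4 < crate#6 < crate#3 < crate#15 < crate#14 < crate#2 < crate#7 < crate#5

The consecutive links are each given: crate#11 < crate#10; crate#10 < crate#1; crate#1 < crate#4; crate#4 < crate#6; crate#6 < crate#3; crate#3 < crate#15; crate#15 < crate#14; crate#14 < crate#2; crate#2 < crate#7; crate#7 < crate#5.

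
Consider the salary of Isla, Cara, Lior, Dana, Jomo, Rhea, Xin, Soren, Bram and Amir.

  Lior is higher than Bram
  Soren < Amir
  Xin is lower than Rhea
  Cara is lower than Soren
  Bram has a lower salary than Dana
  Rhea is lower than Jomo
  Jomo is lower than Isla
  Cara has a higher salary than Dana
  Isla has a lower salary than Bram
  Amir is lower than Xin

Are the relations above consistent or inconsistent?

inconsistent

Chaining the given relations yields Dana < Cara < Soren < Amir < Xin < Rhea < Jomo < Isla < Bram, so Dana < Bram. But one relation states Bram < Dana. These cannot both hold.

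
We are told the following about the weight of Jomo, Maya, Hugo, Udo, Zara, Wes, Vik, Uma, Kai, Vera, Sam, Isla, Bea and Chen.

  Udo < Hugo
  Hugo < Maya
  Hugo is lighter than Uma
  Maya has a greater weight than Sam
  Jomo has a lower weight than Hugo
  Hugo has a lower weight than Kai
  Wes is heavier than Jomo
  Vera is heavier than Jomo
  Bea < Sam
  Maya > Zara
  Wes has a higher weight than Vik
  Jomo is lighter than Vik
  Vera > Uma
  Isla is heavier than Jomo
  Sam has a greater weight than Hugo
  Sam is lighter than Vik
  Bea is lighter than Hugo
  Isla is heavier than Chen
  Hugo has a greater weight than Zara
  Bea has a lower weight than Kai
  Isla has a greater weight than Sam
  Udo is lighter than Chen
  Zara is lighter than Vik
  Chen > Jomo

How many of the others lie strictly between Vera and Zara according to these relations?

Chaining upward from Zara reaches: Hugo, Sam, Vik, Kai, Uma, Isla, Maya, Wes.
Chaining downward from Vera reaches: Jomo, Udo, Bea, Hugo, Uma.
Strictly between Zara and Vera are those in both lists: Hugo, Uma — 2 elements.

2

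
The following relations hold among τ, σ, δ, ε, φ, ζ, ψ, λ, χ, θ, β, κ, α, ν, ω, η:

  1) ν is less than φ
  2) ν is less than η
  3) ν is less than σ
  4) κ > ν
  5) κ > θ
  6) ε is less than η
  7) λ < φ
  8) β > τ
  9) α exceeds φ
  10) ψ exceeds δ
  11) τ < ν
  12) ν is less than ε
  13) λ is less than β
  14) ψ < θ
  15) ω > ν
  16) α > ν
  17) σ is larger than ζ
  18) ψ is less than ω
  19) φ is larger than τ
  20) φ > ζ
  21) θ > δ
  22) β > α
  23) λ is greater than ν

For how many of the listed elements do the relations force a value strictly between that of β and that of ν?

The relations place ν below β. An element lies strictly between them when it is forced above ν and also forced below β.
Above ν: {ε, λ, η, φ, α, σ, ω, κ}. Below β: {τ, ζ, λ, φ, α}.
Intersection: {λ, φ, α} — 3.

3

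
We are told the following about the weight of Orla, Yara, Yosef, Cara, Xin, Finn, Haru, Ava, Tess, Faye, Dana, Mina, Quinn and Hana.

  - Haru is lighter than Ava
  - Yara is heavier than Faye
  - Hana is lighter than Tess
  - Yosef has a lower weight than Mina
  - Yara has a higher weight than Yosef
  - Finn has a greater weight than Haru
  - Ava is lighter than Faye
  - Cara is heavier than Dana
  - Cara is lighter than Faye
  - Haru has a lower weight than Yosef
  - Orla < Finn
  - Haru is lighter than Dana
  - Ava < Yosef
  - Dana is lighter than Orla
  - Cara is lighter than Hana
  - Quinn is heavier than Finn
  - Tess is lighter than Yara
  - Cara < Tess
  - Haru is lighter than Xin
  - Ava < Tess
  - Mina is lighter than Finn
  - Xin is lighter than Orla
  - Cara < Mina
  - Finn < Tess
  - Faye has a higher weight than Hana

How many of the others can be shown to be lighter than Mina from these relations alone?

Directly below Mina: Cara, Yosef.
One step further: Haru, Ava, Dana (5 so far).
No other element is forced below Mina by the given relations, so the count is 5.

5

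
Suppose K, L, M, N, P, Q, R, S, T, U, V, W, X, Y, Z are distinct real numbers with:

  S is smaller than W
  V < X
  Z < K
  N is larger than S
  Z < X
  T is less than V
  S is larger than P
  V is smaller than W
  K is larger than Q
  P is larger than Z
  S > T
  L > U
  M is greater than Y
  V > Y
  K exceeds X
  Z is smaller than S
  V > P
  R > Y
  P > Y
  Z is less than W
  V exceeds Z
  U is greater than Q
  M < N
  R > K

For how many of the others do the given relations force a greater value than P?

7

From P the given relations immediately reach V, S.
From those, W, X, N — 5 in total.
From those, K — 6 in total.
From those, R — 7 in total.
No other element is forced above P by the given relations, so the count is 7.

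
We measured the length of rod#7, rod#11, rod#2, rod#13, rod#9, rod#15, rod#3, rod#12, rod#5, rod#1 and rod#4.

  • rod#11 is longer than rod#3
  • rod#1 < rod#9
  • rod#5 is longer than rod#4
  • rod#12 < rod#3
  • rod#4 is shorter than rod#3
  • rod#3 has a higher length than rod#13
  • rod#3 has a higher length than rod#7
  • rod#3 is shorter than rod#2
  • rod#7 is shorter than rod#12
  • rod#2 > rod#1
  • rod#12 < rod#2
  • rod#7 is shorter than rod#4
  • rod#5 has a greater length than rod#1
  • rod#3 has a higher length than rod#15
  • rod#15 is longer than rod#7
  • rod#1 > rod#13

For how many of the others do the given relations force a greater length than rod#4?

From rod#4 the given relations immediately reach rod#5, rod#3.
From those, rod#2, rod#11 — 4 in total.
Nothing else is reachable above rod#4; 4 in all.

4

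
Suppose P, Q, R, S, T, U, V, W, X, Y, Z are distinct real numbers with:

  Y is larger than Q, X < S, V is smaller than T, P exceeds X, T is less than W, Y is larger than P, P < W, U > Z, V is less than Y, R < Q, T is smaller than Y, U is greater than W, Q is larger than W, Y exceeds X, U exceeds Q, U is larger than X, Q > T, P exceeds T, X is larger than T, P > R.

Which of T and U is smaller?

Link the given pairs in sequence: T < X; X < P; P < W; W < Q; Q < U.
Chaining these gives T < X < P < W < Q < U.
So T < U; T is the smaller of the two.

T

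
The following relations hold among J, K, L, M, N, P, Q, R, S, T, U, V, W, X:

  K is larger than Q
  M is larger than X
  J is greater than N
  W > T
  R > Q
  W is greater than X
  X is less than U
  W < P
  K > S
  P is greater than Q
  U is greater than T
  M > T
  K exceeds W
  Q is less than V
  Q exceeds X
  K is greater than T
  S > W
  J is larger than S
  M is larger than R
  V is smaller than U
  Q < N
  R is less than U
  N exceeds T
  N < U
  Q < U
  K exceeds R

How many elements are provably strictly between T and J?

Chaining upward from T reaches: W, S, K, N, U, P, M.
Chaining downward from J reaches: X, Q, W, S, N.
Strictly between T and J are those in both lists: W, S, N — 3 elements.

3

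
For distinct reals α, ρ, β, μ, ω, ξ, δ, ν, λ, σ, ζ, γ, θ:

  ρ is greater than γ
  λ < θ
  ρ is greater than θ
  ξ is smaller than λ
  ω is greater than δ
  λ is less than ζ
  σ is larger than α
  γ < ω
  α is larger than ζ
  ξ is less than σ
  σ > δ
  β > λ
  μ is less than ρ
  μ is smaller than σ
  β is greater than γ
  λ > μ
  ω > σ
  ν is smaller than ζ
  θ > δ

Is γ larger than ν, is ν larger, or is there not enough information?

Following every chain through γ: above γ we get ω, ρ, β.
ν is not reached, and no chain runs the other way from ν to γ.
So the given relations leave the order of γ and ν undetermined.

undetermined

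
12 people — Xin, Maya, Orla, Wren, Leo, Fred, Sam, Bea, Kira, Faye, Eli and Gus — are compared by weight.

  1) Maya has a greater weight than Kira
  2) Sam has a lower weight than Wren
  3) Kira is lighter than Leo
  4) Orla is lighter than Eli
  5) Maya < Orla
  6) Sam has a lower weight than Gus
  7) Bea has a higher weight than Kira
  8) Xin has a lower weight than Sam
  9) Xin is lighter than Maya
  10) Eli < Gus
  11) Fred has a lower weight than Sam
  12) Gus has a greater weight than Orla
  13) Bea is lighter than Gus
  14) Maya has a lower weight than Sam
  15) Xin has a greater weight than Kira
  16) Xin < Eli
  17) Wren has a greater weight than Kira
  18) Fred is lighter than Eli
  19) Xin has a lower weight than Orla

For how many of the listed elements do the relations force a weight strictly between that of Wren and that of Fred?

The relations place Fred below Wren. An element lies strictly between them when it is forced above Fred and also forced below Wren.
Above Fred: {Sam, Eli, Gus}. Below Wren: {Kira, Xin, Maya, Sam}.
Intersection: {Sam} — 1.

1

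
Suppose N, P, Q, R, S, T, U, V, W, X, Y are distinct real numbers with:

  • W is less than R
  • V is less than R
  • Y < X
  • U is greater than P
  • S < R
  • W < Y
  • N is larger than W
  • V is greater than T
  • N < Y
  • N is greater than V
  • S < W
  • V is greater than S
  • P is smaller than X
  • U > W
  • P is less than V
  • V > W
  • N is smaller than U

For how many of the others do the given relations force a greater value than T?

Directly above T: V.
One step further: N, R (3 so far).
One step further: Y, U (5 so far).
One step further: X (6 so far).
Nothing else is reachable above T; 6 in all.

6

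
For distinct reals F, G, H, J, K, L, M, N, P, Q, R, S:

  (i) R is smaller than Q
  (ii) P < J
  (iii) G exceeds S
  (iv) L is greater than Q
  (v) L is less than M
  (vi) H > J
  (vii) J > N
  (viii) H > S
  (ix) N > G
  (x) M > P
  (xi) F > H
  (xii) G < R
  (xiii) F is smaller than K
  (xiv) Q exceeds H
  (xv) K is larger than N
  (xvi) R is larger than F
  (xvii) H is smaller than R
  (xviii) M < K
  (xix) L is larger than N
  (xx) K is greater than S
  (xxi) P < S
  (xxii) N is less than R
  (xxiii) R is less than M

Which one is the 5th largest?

The consecutive relations fix a unique order: P < S < G < N < J < H < F < R < Q < L < M < K.
The 5th largest is R.

R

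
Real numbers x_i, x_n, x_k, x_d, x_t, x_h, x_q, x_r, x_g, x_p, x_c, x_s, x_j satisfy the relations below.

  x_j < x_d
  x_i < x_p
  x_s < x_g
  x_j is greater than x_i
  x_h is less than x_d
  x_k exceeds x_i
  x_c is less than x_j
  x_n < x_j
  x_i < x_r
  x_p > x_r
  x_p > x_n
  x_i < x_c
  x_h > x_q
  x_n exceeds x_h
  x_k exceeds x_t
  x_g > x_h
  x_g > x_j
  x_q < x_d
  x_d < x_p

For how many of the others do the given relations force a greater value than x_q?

6

From x_q the given relations immediately reach x_h, x_d.
From those, x_n, x_g, x_p — 5 in total.
From those, x_j — 6 in total.
No other element is forced above x_q by the given relations, so the count is 6.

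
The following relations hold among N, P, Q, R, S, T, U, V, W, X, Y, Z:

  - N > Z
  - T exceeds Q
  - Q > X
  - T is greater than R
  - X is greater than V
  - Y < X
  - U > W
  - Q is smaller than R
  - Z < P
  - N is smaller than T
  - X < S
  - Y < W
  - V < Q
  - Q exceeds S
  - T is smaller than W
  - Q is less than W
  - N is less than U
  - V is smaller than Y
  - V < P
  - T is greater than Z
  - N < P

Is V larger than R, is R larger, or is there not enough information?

V < Y and Y < X give V < X.
Then X < S extends the chain to S.
With S < Q: V < Y < X < S < Q.
With Q < R: V < Y < X < S < Q < R.
So R is larger.

R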